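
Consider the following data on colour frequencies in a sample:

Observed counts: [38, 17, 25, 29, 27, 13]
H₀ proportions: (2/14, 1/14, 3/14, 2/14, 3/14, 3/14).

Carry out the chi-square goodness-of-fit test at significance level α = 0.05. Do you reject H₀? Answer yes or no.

reject H₀: yes

n = 149; E_i = n·p_i = [21.29, 10.64, 31.93, 21.29, 31.93, 31.93]
χ² = (38−21.29)²/21.29 + (17−10.64)²/10.64 + (25−31.93)²/31.93 + (29−21.29)²/21.29 + (27−31.93)²/31.93 + (13−31.93)²/31.93 = 33.2036
df = 5
p-value (upper-tail) = 0.00000
At α=0.05: p < α → reject H₀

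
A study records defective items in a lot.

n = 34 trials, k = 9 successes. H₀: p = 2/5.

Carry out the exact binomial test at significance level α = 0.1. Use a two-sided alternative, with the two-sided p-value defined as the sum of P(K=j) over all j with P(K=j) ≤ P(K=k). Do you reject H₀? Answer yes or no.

Exact binomial: n=34, k=9, p₀=2/5=0.4000
P(X=j) = C(n,j)·p₀^j·(1−p₀)^(n−j); p = Σ P(X=j) over j with P(X=j) ≤ P(X=9)
p-value (two-sided) = 0.11760
At α=0.1: p ≥ α → fail to reject H₀

reject H₀: no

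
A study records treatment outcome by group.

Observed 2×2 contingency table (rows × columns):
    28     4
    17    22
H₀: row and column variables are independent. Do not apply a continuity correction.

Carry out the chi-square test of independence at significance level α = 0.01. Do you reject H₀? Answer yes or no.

reject H₀: yes

Row totals [32, 39], col totals [45, 26], n=71
χ² = (28−20.28)²/20.28 + (4−11.72)²/11.72 + (17−24.72)²/24.72 + (22−14.28)²/14.28 = 14.6022
df = 1
p-value (upper-tail) = 0.00013
At α=0.01: p < α → reject H₀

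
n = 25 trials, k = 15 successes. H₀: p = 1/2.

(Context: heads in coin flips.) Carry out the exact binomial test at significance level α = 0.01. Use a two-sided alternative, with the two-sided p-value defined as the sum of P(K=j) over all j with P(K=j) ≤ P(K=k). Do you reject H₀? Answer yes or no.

Exact binomial: n=25, k=15, p₀=1/2=0.5000
P(X=j) = C(n,j)·p₀^j·(1−p₀)^(n−j); p = Σ P(X=j) over j with P(X=j) ≤ P(X=15)
p-value (two-sided) = 0.42436
At α=0.01: p ≥ α → fail to reject H₀

reject H₀: no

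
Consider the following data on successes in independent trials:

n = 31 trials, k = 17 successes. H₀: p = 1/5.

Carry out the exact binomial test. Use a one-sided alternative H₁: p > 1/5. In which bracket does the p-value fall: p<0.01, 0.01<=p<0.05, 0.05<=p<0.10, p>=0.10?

Exact binomial: n=31, k=17, p₀=1/5=0.2000
P(X≥17) from Σ C(n,i)·p₀^i·(1−p₀)^(n−i)
p-value (one-sided, H₁ greater) = 0.00002
→ bracket: p<0.01

p-value bracket: p<0.01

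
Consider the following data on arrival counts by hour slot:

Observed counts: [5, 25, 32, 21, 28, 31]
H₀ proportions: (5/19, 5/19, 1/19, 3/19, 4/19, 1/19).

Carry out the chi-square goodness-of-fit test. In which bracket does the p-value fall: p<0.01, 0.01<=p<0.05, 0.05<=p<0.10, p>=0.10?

p-value bracket: p<0.01

n = 142; E_i = n·p_i = [37.37, 37.37, 7.47, 22.42, 29.89, 7.47]
χ² = (5−37.37)²/37.37 + (25−37.37)²/37.37 + (32−7.47)²/7.47 + (21−22.42)²/22.42 + (28−29.89)²/29.89 + (31−7.47)²/7.47 = 186.8873
df = 5
p-value (upper-tail) = 0.00000
→ bracket: p<0.01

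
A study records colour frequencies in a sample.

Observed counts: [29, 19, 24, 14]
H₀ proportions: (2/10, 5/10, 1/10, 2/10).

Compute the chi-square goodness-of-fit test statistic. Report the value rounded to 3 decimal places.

test statistic = 49.663

n = 86; E_i = n·p_i = [17.20, 43.00, 8.60, 17.20]
χ² = (29−17.20)²/17.20 + (19−43.00)²/43.00 + (24−8.60)²/8.60 + (14−17.20)²/17.20 = 49.6628
df = 3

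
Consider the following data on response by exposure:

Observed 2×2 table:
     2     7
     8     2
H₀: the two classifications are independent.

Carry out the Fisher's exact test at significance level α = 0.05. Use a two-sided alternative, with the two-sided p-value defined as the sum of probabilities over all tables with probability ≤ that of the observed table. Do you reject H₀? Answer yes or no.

Margins: r₁=9, r₂=10, c₁=10, c₂=9, n=19
p_obs = C(9,2)·C(10,8)/C(19,10); sum pmf over tables with pmf ≤ p_obs
p-value (two-sided) = 0.02301
At α=0.05: p < α → reject H₀

reject H₀: yes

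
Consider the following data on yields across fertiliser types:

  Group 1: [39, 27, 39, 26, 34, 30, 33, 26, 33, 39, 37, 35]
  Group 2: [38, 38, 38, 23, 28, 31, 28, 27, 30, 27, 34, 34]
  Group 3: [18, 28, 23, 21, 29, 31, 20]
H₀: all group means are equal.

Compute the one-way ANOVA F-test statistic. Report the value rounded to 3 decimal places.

Group means [33.17, 31.33, 24.29], grand mean 30.452
SSB = Σnᵢ(x̄ᵢ−x̄)² = 363.916; SSW = ΣΣ(x−x̄ᵢ)² = 701.762
MSB = 363.916/2 = 181.9578; MSW = 701.762/28 = 25.0629
F = MSB/MSW = 7.2600
df = (2, 28)

test statistic = 7.260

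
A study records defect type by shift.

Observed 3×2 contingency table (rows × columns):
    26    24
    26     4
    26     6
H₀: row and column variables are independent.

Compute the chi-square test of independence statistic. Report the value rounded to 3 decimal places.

test statistic = 13.513

Row totals [50, 30, 32], col totals [78, 34], n=112
χ² = (26−34.82)²/34.82 + (24−15.18)²/15.18 + (26−20.89)²/20.89 + (4−9.11)²/9.11 + (26−22.29)²/22.29 + (6−9.71)²/9.71 = 13.5132
df = 2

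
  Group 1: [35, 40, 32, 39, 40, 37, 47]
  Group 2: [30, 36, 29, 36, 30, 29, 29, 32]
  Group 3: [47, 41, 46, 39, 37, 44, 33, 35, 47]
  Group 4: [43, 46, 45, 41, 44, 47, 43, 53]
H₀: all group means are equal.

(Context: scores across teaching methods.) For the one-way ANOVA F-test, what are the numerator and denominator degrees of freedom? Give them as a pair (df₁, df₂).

k = 4 groups, N = 32 total
df = (k−1, N−k) = (4−1, 32−4) = (3, 28)

degrees of freedom = [3, 28]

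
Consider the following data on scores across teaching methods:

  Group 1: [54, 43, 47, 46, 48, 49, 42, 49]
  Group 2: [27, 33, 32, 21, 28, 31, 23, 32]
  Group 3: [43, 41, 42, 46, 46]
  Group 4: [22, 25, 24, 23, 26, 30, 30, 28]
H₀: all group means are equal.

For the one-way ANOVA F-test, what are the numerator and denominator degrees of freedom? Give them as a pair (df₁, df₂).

k = 4 groups, N = 29 total
df = (k−1, N−k) = (4−1, 29−4) = (3, 25)

degrees of freedom = [3, 25]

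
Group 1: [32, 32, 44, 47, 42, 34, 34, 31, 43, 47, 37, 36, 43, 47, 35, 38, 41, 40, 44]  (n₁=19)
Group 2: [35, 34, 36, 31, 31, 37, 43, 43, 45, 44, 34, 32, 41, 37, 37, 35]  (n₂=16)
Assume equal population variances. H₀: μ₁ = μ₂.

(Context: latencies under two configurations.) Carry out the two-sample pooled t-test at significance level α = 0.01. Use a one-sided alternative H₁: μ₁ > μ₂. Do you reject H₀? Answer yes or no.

reject H₀: no

x̄₁=39.316, s₁=5.417, n₁=19
x̄₂=37.188, s₂=4.651, n₂=16
s_p² = [18·5.417² + 15·4.651²]/33 = 25.8346
SE = √(s_p²·(1/19+1/16)) = 1.7246
t = (39.316−37.188)/1.7246 = 1.2340
df = 33
p-value (one-sided, H₁ greater) = 0.11295
At α=0.01: p ≥ α → fail to reject H₀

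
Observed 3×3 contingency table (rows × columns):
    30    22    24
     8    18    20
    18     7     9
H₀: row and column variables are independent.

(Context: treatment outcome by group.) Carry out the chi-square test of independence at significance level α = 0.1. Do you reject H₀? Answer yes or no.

reject H₀: yes

Row totals [76, 46, 34], col totals [56, 47, 53], n=156
χ² = (30−27.28)²/27.28 + (22−22.90)²/22.90 + (24−25.82)²/25.82 + (8−16.51)²/16.51 + (18−13.86)²/13.86 + (20−15.63)²/15.63 + (18−12.21)²/12.21 + (7−10.24)²/10.24 + (9−11.55)²/11.55 = 11.6251
df = 4
p-value (upper-tail) = 0.02037
At α=0.1: p < α → reject H₀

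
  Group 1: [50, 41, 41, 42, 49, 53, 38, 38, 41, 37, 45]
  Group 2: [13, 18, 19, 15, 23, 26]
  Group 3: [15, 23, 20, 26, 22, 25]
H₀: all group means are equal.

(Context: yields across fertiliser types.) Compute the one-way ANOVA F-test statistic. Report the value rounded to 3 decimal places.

Group means [43.18, 19.00, 21.83], grand mean 31.304
SSB = Σnᵢ(x̄ᵢ−x̄)² = 2998.400; SSW = ΣΣ(x−x̄ᵢ)² = 484.470
MSB = 2998.400/2 = 1499.1999; MSW = 484.470/20 = 24.2235
F = MSB/MSW = 61.8903
df = (2, 20)

test statistic = 61.890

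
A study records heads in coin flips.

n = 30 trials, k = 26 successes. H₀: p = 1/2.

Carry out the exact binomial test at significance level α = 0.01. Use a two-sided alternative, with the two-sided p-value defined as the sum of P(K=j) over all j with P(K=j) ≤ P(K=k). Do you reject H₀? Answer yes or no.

Exact binomial: n=30, k=26, p₀=1/2=0.5000
P(X=j) = C(n,j)·p₀^j·(1−p₀)^(n−j); p = Σ P(X=j) over j with P(X=j) ≤ P(X=26)
p-value (two-sided) = 0.00006
At α=0.01: p < α → reject H₀

reject H₀: yes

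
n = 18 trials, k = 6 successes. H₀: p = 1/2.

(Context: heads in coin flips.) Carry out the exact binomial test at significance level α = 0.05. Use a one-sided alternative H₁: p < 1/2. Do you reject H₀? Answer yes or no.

reject H₀: no

Exact binomial: n=18, k=6, p₀=1/2=0.5000
P(X≤6) from Σ C(n,i)·p₀^i·(1−p₀)^(n−i)
p-value (one-sided, H₁ less) = 0.11894
At α=0.05: p ≥ α → fail to reject H₀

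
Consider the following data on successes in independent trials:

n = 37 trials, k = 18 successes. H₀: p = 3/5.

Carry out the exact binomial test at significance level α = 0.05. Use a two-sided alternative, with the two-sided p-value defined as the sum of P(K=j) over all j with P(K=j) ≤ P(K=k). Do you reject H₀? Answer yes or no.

reject H₀: no

Exact binomial: n=37, k=18, p₀=3/5=0.6000
P(X=j) = C(n,j)·p₀^j·(1−p₀)^(n−j); p = Σ P(X=j) over j with P(X=j) ≤ P(X=18)
p-value (two-sided) = 0.18016
At α=0.05: p ≥ α → fail to reject H₀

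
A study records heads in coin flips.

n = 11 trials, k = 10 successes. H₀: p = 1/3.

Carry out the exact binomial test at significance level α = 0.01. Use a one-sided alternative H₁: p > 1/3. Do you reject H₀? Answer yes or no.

Exact binomial: n=11, k=10, p₀=1/3=0.3333
P(X≥10) from Σ C(n,i)·p₀^i·(1−p₀)^(n−i)
p-value (one-sided, H₁ greater) = 0.00013
At α=0.01: p < α → reject H₀

reject H₀: yes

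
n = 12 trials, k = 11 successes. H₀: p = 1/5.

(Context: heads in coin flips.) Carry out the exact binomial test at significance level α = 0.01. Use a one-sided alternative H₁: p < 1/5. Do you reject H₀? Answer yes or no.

reject H₀: no

Exact binomial: n=12, k=11, p₀=1/5=0.2000
P(X≤11) from Σ C(n,i)·p₀^i·(1−p₀)^(n−i)
p-value (one-sided, H₁ less) = 1.00000
At α=0.01: p ≥ α → fail to reject H₀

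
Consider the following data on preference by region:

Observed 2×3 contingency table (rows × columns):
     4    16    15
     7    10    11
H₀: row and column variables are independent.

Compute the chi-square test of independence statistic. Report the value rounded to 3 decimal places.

Row totals [35, 28], col totals [11, 26, 26], n=63
χ² = (4−6.11)²/6.11 + (16−14.44)²/14.44 + (15−14.44)²/14.44 + (7−4.89)²/4.89 + (10−11.56)²/11.56 + (11−11.56)²/11.56 = 2.0659
df = 2

test statistic = 2.066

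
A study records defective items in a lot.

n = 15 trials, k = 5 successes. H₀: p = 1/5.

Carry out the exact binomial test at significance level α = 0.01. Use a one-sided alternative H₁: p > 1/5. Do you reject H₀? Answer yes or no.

Exact binomial: n=15, k=5, p₀=1/5=0.2000
P(X≥5) from Σ C(n,i)·p₀^i·(1−p₀)^(n−i)
p-value (one-sided, H₁ greater) = 0.16423
At α=0.01: p ≥ α → fail to reject H₀

reject H₀: no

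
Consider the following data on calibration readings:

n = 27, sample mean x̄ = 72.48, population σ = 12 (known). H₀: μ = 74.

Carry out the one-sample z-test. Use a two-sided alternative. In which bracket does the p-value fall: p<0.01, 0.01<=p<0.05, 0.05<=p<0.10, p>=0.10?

p-value bracket: p>=0.10

SE = σ/√n = 12/√27 = 2.3094
z = (x̄−μ₀)/SE = (72.48−74)/2.3094 = -0.6582
p-value (two-sided) = 0.51042
→ bracket: p>=0.10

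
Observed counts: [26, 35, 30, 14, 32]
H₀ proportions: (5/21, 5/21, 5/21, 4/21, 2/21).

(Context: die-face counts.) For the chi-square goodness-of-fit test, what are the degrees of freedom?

degrees of freedom = 4

df = k − 1 = 5 − 1 = 4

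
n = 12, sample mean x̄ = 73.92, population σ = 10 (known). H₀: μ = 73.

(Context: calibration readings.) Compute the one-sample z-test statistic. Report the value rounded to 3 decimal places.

test statistic = 0.319

SE = σ/√n = 10/√12 = 2.8868
z = (x̄−μ₀)/SE = (73.92−73)/2.8868 = 0.3187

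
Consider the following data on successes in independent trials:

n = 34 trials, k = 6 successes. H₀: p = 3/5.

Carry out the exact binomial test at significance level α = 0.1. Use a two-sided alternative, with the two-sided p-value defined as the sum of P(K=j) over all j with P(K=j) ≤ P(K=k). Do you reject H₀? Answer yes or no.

reject H₀: yes

Exact binomial: n=34, k=6, p₀=3/5=0.6000
P(X=j) = C(n,j)·p₀^j·(1−p₀)^(n−j); p = Σ P(X=j) over j with P(X=j) ≤ P(X=6)
p-value (two-sided) = 0.00000
At α=0.1: p < α → reject H₀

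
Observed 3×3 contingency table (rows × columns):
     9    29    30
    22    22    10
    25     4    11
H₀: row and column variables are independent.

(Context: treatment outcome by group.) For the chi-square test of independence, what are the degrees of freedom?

df = (r−1)(c−1) = (3−1)·(3−1) = 4

degrees of freedom = 4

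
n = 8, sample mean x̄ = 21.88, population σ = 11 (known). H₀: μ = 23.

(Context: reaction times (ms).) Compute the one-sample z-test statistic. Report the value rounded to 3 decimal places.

SE = σ/√n = 11/√8 = 3.8891
z = (x̄−μ₀)/SE = (21.88−23)/3.8891 = -0.2880

test statistic = -0.288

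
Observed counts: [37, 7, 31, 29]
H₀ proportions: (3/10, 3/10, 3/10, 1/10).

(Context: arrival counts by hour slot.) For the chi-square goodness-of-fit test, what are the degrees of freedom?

degrees of freedom = 3

df = k − 1 = 4 − 1 = 3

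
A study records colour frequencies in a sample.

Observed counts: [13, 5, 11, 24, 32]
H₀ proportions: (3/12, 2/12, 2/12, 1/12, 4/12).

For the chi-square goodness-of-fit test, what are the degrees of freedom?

df = k − 1 = 5 − 1 = 4

degrees of freedom = 4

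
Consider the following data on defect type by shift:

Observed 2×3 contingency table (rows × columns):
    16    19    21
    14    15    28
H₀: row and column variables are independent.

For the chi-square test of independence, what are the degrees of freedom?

degrees of freedom = 2

df = (r−1)(c−1) = (2−1)·(3−1) = 2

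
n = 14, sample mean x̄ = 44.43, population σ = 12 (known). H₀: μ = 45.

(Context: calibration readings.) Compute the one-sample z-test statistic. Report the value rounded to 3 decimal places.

SE = σ/√n = 12/√14 = 3.2071
z = (x̄−μ₀)/SE = (44.43−45)/3.2071 = -0.1777

test statistic = -0.178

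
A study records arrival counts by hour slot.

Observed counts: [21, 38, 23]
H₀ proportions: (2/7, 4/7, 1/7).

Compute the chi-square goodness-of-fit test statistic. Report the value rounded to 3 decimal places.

n = 82; E_i = n·p_i = [23.43, 46.86, 11.71]
χ² = (21−23.43)²/23.43 + (38−46.86)²/46.86 + (23−11.71)²/11.71 = 12.7988
df = 2

test statistic = 12.799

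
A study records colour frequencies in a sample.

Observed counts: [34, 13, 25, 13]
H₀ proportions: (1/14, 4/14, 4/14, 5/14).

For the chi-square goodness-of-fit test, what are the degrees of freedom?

degrees of freedom = 3

df = k − 1 = 4 − 1 = 3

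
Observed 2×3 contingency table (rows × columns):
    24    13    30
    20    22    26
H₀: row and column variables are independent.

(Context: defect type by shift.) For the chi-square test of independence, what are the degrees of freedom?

df = (r−1)(c−1) = (2−1)·(3−1) = 2

degrees of freedom = 2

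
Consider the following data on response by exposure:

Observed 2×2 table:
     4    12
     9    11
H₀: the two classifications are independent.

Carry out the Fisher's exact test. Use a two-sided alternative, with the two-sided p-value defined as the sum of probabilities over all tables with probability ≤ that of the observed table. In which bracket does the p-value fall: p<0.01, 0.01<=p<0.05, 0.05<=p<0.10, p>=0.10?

p-value bracket: p>=0.10

Margins: r₁=16, r₂=20, c₁=13, c₂=23, n=36
p_obs = C(16,4)·C(20,9)/C(36,13); sum pmf over tables with pmf ≤ p_obs
p-value (two-sided) = 0.30135
→ bracket: p>=0.10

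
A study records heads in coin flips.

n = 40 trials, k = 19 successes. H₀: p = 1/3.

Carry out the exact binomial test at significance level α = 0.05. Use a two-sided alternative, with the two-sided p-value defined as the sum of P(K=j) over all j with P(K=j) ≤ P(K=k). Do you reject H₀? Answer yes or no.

Exact binomial: n=40, k=19, p₀=1/3=0.3333
P(X=j) = C(n,j)·p₀^j·(1−p₀)^(n−j); p = Σ P(X=j) over j with P(X=j) ≤ P(X=19)
p-value (two-sided) = 0.06519
At α=0.05: p ≥ α → fail to reject H₀

reject H₀: no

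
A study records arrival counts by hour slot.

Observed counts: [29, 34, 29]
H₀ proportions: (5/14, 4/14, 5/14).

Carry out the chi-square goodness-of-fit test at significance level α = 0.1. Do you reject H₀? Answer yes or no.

n = 92; E_i = n·p_i = [32.86, 26.29, 32.86]
χ² = (29−32.86)²/32.86 + (34−26.29)²/26.29 + (29−32.86)²/32.86 = 3.1696
df = 2
p-value (upper-tail) = 0.20499
At α=0.1: p ≥ α → fail to reject H₀

reject H₀: no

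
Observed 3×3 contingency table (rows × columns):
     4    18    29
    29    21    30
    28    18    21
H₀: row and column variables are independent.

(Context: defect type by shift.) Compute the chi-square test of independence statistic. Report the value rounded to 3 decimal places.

test statistic = 18.085

Row totals [51, 80, 67], col totals [61, 57, 80], n=198
χ² = (4−15.71)²/15.71 + (18−14.68)²/14.68 + (29−20.61)²/20.61 + (29−24.65)²/24.65 + (21−23.03)²/23.03 + (30−32.32)²/32.32 + (28−20.64)²/20.64 + (18−19.29)²/19.29 + (21−27.07)²/27.07 = 18.0853
df = 4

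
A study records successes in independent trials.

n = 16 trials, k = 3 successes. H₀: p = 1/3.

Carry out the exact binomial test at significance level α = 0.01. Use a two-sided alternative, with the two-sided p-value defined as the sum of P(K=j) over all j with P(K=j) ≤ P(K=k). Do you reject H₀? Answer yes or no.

reject H₀: no

Exact binomial: n=16, k=3, p₀=1/3=0.3333
P(X=j) = C(n,j)·p₀^j·(1−p₀)^(n−j); p = Σ P(X=j) over j with P(X=j) ≤ P(X=3)
p-value (two-sided) = 0.29245
At α=0.01: p ≥ α → fail to reject H₀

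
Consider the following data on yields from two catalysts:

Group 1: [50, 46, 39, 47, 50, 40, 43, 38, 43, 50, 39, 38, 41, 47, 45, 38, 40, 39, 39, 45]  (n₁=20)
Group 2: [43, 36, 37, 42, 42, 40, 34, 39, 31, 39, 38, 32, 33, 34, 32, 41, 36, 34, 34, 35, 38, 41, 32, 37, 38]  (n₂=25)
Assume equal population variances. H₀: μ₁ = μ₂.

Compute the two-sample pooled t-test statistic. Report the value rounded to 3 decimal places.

test statistic = 5.209

x̄₁=42.850, s₁=4.332, n₁=20
x̄₂=36.720, s₂=3.565, n₂=25
s_p² = [19·4.332² + 24·3.565²]/43 = 15.3858
SE = √(s_p²·(1/20+1/25)) = 1.1767
t = (42.850−36.720)/1.1767 = 5.2093
df = 43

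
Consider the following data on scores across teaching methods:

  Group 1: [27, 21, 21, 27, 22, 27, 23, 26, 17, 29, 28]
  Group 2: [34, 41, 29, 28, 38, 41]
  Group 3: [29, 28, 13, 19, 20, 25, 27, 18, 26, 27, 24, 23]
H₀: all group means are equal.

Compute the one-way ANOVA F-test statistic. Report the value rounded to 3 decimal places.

Group means [24.36, 35.17, 23.25], grand mean 26.138
SSB = Σnᵢ(x̄ᵢ−x̄)² = 623.819; SSW = ΣΣ(x−x̄ᵢ)² = 565.629
MSB = 623.819/2 = 311.9097; MSW = 565.629/26 = 21.7550
F = MSB/MSW = 14.3374
df = (2, 26)

test statistic = 14.337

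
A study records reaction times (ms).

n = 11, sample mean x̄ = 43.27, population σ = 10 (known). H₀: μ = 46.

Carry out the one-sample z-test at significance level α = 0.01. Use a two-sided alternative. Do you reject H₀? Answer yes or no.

reject H₀: no

SE = σ/√n = 10/√11 = 3.0151
z = (x̄−μ₀)/SE = (43.27−46)/3.0151 = -0.9054
p-value (two-sided) = 0.36523
At α=0.01: p ≥ α → fail to reject H₀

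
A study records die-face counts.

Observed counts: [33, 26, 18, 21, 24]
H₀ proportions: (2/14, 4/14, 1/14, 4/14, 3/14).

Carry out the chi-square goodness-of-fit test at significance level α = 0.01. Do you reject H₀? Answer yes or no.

n = 122; E_i = n·p_i = [17.43, 34.86, 8.71, 34.86, 26.14]
χ² = (33−17.43)²/17.43 + (26−34.86)²/34.86 + (18−8.71)²/8.71 + (21−34.86)²/34.86 + (24−26.14)²/26.14 = 31.7418
df = 4
p-value (upper-tail) = 0.00000
At α=0.01: p < α → reject H₀

reject H₀: yes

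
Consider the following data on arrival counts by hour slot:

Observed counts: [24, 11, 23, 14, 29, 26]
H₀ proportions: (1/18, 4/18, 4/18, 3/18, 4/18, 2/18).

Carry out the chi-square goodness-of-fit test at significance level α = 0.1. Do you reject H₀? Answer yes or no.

reject H₀: yes

n = 127; E_i = n·p_i = [7.06, 28.22, 28.22, 21.17, 28.22, 14.11]
χ² = (24−7.06)²/7.06 + (11−28.22)²/28.22 + (23−28.22)²/28.22 + (14−21.17)²/21.17 + (29−28.22)²/28.22 + (26−14.11)²/14.11 = 64.6339
df = 5
p-value (upper-tail) = 0.00000
At α=0.1: p < α → reject H₀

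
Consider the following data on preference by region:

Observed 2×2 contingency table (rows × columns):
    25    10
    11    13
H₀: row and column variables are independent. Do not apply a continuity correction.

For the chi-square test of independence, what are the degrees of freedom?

df = (r−1)(c−1) = (2−1)·(2−1) = 1

degrees of freedom = 1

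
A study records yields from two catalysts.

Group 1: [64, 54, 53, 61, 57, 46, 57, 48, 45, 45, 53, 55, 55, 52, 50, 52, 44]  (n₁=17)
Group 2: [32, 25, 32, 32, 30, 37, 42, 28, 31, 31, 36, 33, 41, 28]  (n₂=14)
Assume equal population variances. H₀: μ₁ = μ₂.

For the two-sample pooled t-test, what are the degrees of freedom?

df = n₁ + n₂ − 2 = 17 + 14 − 2 = 29

degrees of freedom = 29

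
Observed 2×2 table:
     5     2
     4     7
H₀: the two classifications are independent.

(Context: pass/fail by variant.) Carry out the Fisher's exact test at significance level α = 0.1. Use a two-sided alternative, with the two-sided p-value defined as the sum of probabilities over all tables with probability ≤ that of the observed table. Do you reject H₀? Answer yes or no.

reject H₀: no

Margins: r₁=7, r₂=11, c₁=9, c₂=9, n=18
p_obs = C(7,5)·C(11,4)/C(18,9); sum pmf over tables with pmf ≤ p_obs
p-value (two-sided) = 0.33484
At α=0.1: p ≥ α → fail to reject H₀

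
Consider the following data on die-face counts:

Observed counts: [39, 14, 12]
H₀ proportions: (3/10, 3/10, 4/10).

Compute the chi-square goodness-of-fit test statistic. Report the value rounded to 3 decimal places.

n = 65; E_i = n·p_i = [19.50, 19.50, 26.00]
χ² = (39−19.50)²/19.50 + (14−19.50)²/19.50 + (12−26.00)²/26.00 = 28.5897
df = 2

test statistic = 28.590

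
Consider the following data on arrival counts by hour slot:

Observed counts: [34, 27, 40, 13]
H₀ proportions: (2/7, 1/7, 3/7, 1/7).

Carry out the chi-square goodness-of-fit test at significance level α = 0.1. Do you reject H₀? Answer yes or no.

n = 114; E_i = n·p_i = [32.57, 16.29, 48.86, 16.29]
χ² = (34−32.57)²/32.57 + (27−16.29)²/16.29 + (40−48.86)²/48.86 + (13−16.29)²/16.29 = 9.3801
df = 3
p-value (upper-tail) = 0.02464
At α=0.1: p < α → reject H₀

reject H₀: yes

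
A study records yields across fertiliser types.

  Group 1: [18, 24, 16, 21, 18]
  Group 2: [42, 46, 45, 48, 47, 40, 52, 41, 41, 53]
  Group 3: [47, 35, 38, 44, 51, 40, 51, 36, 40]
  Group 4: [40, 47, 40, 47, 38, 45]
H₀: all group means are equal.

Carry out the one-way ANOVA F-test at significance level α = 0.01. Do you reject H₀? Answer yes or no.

Group means [19.40, 45.50, 42.44, 42.83], grand mean 39.700
SSB = Σnᵢ(x̄ᵢ−x̄)² = 2523.544; SSW = ΣΣ(x−x̄ᵢ)² = 606.756
MSB = 2523.544/3 = 841.1815; MSW = 606.756/26 = 23.3368
F = MSB/MSW = 36.0454
df = (3, 26)
p-value (upper-tail) = 0.00000
At α=0.01: p < α → reject H₀

reject H₀: yes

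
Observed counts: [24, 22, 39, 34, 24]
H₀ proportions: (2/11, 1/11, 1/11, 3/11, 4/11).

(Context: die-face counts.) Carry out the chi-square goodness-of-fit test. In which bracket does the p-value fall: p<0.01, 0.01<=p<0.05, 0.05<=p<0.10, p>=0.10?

p-value bracket: p<0.01

n = 143; E_i = n·p_i = [26.00, 13.00, 13.00, 39.00, 52.00]
χ² = (24−26.00)²/26.00 + (22−13.00)²/13.00 + (39−13.00)²/13.00 + (34−39.00)²/39.00 + (24−52.00)²/52.00 = 74.1026
df = 4
p-value (upper-tail) = 0.00000
→ bracket: p<0.01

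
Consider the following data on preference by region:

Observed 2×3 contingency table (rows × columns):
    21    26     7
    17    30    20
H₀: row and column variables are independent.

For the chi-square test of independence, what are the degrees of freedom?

df = (r−1)(c−1) = (2−1)·(3−1) = 2

degrees of freedom = 2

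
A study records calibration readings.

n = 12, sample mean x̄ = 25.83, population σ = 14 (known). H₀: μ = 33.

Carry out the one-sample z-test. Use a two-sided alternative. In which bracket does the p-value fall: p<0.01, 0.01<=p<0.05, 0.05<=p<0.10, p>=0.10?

SE = σ/√n = 14/√12 = 4.0415
z = (x̄−μ₀)/SE = (25.83−33)/4.0415 = -1.7741
p-value (two-sided) = 0.07604
→ bracket: 0.05<=p<0.10

p-value bracket: 0.05<=p<0.10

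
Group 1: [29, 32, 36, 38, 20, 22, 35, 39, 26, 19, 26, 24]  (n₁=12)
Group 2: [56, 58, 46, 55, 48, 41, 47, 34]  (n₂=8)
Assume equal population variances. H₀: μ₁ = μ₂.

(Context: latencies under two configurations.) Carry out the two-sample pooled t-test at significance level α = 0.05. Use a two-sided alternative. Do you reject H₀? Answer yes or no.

reject H₀: yes

x̄₁=28.833, s₁=7.056, n₁=12
x̄₂=48.125, s₂=8.132, n₂=8
s_p² = [11·7.056² + 7·8.132²]/18 = 56.1412
SE = √(s_p²·(1/12+1/8)) = 3.4200
t = (28.833−48.125)/3.4200 = -5.6409
df = 18
p-value (two-sided) = 0.00002
At α=0.05: p < α → reject H₀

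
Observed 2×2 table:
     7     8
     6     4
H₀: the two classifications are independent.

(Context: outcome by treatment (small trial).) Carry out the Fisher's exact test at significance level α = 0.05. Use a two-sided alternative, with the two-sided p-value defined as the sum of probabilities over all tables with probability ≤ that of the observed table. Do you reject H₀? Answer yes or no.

reject H₀: no

Margins: r₁=15, r₂=10, c₁=13, c₂=12, n=25
p_obs = C(15,7)·C(10,6)/C(25,13); sum pmf over tables with pmf ≤ p_obs
p-value (two-sided) = 0.68817
At α=0.05: p ≥ α → fail to reject H₀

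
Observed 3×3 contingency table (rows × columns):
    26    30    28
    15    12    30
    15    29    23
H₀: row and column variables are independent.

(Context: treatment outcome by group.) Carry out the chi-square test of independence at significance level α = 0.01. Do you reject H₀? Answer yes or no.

Row totals [84, 57, 67], col totals [56, 71, 81], n=208
χ² = (26−22.62)²/22.62 + (30−28.67)²/28.67 + (28−32.71)²/32.71 + (15−15.35)²/15.35 + (12−19.46)²/19.46 + (30−22.20)²/22.20 + (15−18.04)²/18.04 + (29−22.87)²/22.87 + (23−26.09)²/26.09 = 9.3761
df = 4
p-value (upper-tail) = 0.05236
At α=0.01: p ≥ α → fail to reject H₀

reject H₀: no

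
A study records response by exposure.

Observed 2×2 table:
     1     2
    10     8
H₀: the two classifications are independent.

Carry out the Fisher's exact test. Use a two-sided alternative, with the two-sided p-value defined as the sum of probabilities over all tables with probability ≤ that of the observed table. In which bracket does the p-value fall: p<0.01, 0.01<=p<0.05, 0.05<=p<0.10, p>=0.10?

p-value bracket: p>=0.10

Margins: r₁=3, r₂=18, c₁=11, c₂=10, n=21
p_obs = C(3,1)·C(18,10)/C(21,11); sum pmf over tables with pmf ≤ p_obs
p-value (two-sided) = 0.58647
→ bracket: p>=0.10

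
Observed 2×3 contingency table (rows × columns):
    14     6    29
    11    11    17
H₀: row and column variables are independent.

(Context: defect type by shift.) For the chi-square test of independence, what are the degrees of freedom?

df = (r−1)(c−1) = (2−1)·(3−1) = 2

degrees of freedom = 2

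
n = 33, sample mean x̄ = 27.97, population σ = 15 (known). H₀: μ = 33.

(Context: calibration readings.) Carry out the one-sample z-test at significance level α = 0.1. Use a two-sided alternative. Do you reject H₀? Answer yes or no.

SE = σ/√n = 15/√33 = 2.6112
z = (x̄−μ₀)/SE = (27.97−33)/2.6112 = -1.9263
p-value (two-sided) = 0.05406
At α=0.1: p < α → reject H₀

reject H₀: yes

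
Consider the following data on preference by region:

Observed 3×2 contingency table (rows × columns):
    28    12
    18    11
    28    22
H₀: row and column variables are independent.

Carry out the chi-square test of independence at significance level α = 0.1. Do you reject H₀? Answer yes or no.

Row totals [40, 29, 50], col totals [74, 45], n=119
χ² = (28−24.87)²/24.87 + (12−15.13)²/15.13 + (18−18.03)²/18.03 + (11−10.97)²/10.97 + (28−31.09)²/31.09 + (22−18.91)²/18.91 = 1.8524
df = 2
p-value (upper-tail) = 0.39605
At α=0.1: p ≥ α → fail to reject H₀

reject H₀: no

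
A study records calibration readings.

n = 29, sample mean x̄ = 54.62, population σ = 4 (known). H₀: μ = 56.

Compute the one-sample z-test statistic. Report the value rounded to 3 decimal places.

SE = σ/√n = 4/√29 = 0.7428
z = (x̄−μ₀)/SE = (54.62−56)/0.7428 = -1.8579

test statistic = -1.858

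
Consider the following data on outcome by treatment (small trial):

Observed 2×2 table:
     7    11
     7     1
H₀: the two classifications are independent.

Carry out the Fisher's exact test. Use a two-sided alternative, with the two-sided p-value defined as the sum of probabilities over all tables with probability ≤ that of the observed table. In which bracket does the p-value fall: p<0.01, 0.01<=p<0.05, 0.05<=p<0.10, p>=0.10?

Margins: r₁=18, r₂=8, c₁=14, c₂=12, n=26
p_obs = C(18,7)·C(8,7)/C(26,14); sum pmf over tables with pmf ≤ p_obs
p-value (two-sided) = 0.03570
→ bracket: 0.01<=p<0.05

p-value bracket: 0.01<=p<0.05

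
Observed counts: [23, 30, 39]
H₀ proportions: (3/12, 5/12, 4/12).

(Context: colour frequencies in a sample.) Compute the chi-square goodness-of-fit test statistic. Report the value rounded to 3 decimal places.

n = 92; E_i = n·p_i = [23.00, 38.33, 30.67]
χ² = (23−23.00)²/23.00 + (30−38.33)²/38.33 + (39−30.67)²/30.67 = 4.0761
df = 2

test statistic = 4.076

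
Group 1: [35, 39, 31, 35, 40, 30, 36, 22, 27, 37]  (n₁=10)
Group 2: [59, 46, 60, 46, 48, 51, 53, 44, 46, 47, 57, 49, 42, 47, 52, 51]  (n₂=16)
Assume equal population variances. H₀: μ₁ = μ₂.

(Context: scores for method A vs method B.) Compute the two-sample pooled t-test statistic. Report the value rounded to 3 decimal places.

test statistic = -7.641

x̄₁=33.200, s₁=5.653, n₁=10
x̄₂=49.875, s₂=5.265, n₂=16
s_p² = [9·5.653² + 15·5.265²]/24 = 29.3063
SE = √(s_p²·(1/10+1/16)) = 2.1823
t = (33.200−49.875)/2.1823 = -7.6412
df = 24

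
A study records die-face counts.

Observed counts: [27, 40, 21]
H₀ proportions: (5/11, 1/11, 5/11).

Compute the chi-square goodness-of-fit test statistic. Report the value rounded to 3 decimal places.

test statistic = 141.250

n = 88; E_i = n·p_i = [40.00, 8.00, 40.00]
χ² = (27−40.00)²/40.00 + (40−8.00)²/8.00 + (21−40.00)²/40.00 = 141.2500
df = 2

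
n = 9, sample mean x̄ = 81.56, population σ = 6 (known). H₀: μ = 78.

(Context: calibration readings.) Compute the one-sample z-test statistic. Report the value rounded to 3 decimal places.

SE = σ/√n = 6/√9 = 2.0000
z = (x̄−μ₀)/SE = (81.56−78)/2.0000 = 1.7800

test statistic = 1.780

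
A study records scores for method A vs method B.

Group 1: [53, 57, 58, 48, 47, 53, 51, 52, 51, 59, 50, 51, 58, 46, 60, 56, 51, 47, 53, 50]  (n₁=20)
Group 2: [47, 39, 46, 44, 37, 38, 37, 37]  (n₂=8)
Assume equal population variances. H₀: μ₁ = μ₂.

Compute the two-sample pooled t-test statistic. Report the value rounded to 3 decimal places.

test statistic = 6.727

x̄₁=52.550, s₁=4.211, n₁=20
x̄₂=40.625, s₂=4.307, n₂=8
s_p² = [19·4.211² + 7·4.307²]/26 = 17.9548
SE = √(s_p²·(1/20+1/8)) = 1.7726
t = (52.550−40.625)/1.7726 = 6.7274
df = 26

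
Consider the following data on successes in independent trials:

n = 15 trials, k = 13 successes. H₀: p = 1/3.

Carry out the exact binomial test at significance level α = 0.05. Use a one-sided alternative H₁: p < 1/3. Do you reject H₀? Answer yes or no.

Exact binomial: n=15, k=13, p₀=1/3=0.3333
P(X≤13) from Σ C(n,i)·p₀^i·(1−p₀)^(n−i)
p-value (one-sided, H₁ less) = 1.00000
At α=0.05: p ≥ α → fail to reject H₀

reject H₀: no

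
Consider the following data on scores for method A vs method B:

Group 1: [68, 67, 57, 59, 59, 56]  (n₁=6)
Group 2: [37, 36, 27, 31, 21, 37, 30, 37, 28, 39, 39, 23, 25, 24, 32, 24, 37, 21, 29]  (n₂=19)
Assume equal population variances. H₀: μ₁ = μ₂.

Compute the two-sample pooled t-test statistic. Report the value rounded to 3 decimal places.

test statistic = 10.745

x̄₁=61.000, s₁=5.177, n₁=6
x̄₂=30.368, s₂=6.318, n₂=19
s_p² = [5·5.177² + 18·6.318²]/23 = 37.0618
SE = √(s_p²·(1/6+1/19)) = 2.8509
t = (61.000−30.368)/2.8509 = 10.7446
df = 23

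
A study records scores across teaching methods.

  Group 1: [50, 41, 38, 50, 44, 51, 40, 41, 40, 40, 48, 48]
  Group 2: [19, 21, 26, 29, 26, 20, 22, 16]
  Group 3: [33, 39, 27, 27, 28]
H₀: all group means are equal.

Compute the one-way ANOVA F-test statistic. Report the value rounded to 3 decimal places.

Group means [44.25, 22.38, 30.80], grand mean 34.560
SSB = Σnᵢ(x̄ᵢ−x̄)² = 2385.235; SSW = ΣΣ(x−x̄ᵢ)² = 492.925
MSB = 2385.235/2 = 1192.6175; MSW = 492.925/22 = 22.4057
F = MSB/MSW = 53.2284
df = (2, 22)

test statistic = 53.228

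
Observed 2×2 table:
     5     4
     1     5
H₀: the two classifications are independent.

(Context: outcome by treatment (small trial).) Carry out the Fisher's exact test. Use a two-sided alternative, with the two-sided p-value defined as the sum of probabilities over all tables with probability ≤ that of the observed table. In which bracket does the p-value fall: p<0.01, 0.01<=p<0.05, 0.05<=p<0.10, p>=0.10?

p-value bracket: p>=0.10

Margins: r₁=9, r₂=6, c₁=6, c₂=9, n=15
p_obs = C(9,5)·C(6,1)/C(15,6); sum pmf over tables with pmf ≤ p_obs
p-value (two-sided) = 0.28671
→ bracket: p>=0.10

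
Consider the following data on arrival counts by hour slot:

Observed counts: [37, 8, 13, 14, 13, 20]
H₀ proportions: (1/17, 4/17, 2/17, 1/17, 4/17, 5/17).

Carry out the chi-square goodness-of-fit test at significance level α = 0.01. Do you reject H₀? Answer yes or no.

n = 105; E_i = n·p_i = [6.18, 24.71, 12.35, 6.18, 24.71, 30.88]
χ² = (37−6.18)²/6.18 + (8−24.71)²/24.71 + (13−12.35)²/12.35 + (14−6.18)²/6.18 + (13−24.71)²/24.71 + (20−30.88)²/30.88 = 184.4452
df = 5
p-value (upper-tail) = 0.00000
At α=0.01: p < α → reject H₀

reject H₀: yes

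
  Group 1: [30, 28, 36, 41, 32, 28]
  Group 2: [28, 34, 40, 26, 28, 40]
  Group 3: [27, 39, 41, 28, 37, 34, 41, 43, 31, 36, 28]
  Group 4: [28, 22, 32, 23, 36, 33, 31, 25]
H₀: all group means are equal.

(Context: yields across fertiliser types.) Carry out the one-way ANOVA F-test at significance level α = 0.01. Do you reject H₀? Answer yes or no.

Group means [32.50, 32.67, 35.00, 28.75], grand mean 32.452
SSB = Σnᵢ(x̄ᵢ−x̄)² = 181.344; SSW = ΣΣ(x−x̄ᵢ)² = 844.333
MSB = 181.344/3 = 60.4480; MSW = 844.333/27 = 31.2716
F = MSB/MSW = 1.9330
df = (3, 27)
p-value (upper-tail) = 0.14806
At α=0.01: p ≥ α → fail to reject H₀

reject H₀: no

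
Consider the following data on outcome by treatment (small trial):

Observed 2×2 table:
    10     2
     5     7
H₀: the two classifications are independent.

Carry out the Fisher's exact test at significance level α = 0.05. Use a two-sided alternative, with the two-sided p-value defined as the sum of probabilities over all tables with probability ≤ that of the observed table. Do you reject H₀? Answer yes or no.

Margins: r₁=12, r₂=12, c₁=15, c₂=9, n=24
p_obs = C(12,10)·C(12,5)/C(24,15); sum pmf over tables with pmf ≤ p_obs
p-value (two-sided) = 0.08938
At α=0.05: p ≥ α → fail to reject H₀

reject H₀: no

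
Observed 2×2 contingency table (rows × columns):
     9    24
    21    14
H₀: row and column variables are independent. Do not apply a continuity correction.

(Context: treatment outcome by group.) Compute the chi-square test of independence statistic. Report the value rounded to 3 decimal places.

Row totals [33, 35], col totals [30, 38], n=68
χ² = (9−14.56)²/14.56 + (24−18.44)²/18.44 + (21−15.44)²/15.44 + (14−19.56)²/19.56 = 7.3791
df = 1

test statistic = 7.379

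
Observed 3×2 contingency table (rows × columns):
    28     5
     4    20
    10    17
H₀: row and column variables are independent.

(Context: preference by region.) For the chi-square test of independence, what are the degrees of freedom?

df = (r−1)(c−1) = (3−1)·(2−1) = 2

degrees of freedom = 2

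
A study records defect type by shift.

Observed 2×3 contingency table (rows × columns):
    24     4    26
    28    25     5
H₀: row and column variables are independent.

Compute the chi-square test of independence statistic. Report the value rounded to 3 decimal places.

test statistic = 29.635

Row totals [54, 58], col totals [52, 29, 31], n=112
χ² = (24−25.07)²/25.07 + (4−13.98)²/13.98 + (26−14.95)²/14.95 + (28−26.93)²/26.93 + (25−15.02)²/15.02 + (5−16.05)²/16.05 = 29.6353
df = 2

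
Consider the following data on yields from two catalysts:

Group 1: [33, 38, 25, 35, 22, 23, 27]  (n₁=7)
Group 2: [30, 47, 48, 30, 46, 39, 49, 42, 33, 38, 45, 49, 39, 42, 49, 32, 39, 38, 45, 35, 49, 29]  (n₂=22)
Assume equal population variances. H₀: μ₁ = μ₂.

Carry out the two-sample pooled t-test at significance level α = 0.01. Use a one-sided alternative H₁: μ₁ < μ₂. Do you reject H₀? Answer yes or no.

reject H₀: yes

x̄₁=29.000, s₁=6.298, n₁=7
x̄₂=40.591, s₂=6.878, n₂=22
s_p² = [6·6.298² + 21·6.878²]/27 = 45.6044
SE = √(s_p²·(1/7+1/22)) = 2.9305
t = (29.000−40.591)/2.9305 = -3.9553
df = 27
p-value (one-sided, H₁ less) = 0.00025
At α=0.01: p < α → reject H₀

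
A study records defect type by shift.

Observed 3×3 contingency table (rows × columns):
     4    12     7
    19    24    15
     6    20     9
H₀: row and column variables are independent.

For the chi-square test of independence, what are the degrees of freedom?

degrees of freedom = 4

df = (r−1)(c−1) = (3−1)·(3−1) = 4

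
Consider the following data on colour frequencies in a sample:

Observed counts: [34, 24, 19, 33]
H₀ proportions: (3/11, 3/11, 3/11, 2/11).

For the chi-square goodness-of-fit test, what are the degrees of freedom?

degrees of freedom = 3

df = k − 1 = 4 − 1 = 3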